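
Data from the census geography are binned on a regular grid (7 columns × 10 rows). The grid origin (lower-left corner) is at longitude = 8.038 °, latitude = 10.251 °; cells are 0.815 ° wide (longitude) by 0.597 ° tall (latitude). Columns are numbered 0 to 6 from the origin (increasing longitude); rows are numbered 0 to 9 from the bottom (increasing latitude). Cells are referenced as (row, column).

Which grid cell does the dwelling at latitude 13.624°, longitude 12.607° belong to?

Column index: ⌊(12.607 − 8.038) / 0.815⌋ = ⌊5.606⌋ = 5
Row offset from origin: ⌊(13.624 − 10.251) / 0.597⌋ = ⌊5.650⌋ = 5 → row 5

(5, 5)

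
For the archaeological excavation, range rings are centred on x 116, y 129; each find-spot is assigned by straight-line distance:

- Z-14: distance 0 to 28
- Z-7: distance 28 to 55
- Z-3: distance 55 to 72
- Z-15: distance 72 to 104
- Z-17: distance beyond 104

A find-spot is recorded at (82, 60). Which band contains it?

Distance = √((82−116)² + (60−129)²) = √(1156.000 + 4761.000) = 76.922.
72 ≤ 76.922 < 104 → Z-15.

Z-15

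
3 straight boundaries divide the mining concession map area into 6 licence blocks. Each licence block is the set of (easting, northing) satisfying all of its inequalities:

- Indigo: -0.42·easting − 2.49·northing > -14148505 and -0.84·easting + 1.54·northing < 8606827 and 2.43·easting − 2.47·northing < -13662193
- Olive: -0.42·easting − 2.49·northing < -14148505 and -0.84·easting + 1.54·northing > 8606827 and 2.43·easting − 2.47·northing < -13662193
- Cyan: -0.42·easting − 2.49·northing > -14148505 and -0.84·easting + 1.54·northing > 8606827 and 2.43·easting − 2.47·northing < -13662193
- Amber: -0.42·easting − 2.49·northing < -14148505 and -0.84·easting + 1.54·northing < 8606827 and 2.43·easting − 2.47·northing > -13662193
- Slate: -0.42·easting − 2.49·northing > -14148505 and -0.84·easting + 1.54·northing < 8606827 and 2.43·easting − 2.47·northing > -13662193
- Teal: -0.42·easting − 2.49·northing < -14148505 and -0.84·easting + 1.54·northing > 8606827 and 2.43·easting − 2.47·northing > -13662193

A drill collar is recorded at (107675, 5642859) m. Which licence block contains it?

Indigo

-0.42·107675 − 2.49·5642859 = -14095942.410, which is > -14148505
-0.84·107675 + 1.54·5642859 = 8599555.860, which is < 8606827
2.43·107675 − 2.47·5642859 = -13676211.480, which is < -13662193
This sign pattern matches Indigo.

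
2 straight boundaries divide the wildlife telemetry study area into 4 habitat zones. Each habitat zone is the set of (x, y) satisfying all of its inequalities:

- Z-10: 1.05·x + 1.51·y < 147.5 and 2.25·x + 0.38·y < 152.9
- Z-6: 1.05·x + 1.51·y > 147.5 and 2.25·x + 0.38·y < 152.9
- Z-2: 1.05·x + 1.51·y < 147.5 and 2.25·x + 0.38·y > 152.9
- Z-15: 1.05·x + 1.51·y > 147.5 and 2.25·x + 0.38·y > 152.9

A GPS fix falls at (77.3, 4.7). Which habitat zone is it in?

Z-2

1.05·77.3 + 1.51·4.7 = 88.262, which is < 147.5
2.25·77.3 + 0.38·4.7 = 175.711, which is > 152.9
This sign pattern matches Z-2.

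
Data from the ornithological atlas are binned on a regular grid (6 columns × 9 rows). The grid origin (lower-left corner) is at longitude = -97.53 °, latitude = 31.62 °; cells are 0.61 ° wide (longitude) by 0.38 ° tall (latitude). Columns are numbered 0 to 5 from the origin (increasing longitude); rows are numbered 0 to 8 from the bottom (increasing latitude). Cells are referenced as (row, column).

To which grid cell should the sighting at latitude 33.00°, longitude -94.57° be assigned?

(3, 4)

Column index: ⌊(-94.57 − -97.53) / 0.61⌋ = ⌊4.852⌋ = 4
Row offset from origin: ⌊(33.00 − 31.62) / 0.38⌋ = ⌊3.632⌋ = 3 → row 3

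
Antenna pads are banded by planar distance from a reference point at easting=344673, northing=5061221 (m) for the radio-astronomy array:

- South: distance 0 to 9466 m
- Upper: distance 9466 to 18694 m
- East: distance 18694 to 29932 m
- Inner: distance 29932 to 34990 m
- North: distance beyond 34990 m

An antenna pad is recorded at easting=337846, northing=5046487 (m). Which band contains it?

Distance = √((337846−344673)² + (5046487−5061221)²) = √(46607929.000 + 217090756.000) = 16238.802 m.
9466 ≤ 16238.802 < 18694 → Upper.

Upper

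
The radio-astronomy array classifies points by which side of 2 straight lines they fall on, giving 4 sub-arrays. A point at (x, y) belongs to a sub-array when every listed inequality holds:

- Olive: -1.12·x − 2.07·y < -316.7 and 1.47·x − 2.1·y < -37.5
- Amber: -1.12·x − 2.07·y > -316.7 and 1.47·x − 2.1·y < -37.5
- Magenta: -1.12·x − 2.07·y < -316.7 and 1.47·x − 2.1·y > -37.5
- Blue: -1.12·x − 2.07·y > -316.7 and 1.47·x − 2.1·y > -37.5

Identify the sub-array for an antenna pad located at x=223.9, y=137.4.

Magenta

-1.12·223.9 − 2.07·137.4 = -535.186, which is < -316.7
1.47·223.9 − 2.1·137.4 = 40.593, which is > -37.5
This sign pattern matches Magenta.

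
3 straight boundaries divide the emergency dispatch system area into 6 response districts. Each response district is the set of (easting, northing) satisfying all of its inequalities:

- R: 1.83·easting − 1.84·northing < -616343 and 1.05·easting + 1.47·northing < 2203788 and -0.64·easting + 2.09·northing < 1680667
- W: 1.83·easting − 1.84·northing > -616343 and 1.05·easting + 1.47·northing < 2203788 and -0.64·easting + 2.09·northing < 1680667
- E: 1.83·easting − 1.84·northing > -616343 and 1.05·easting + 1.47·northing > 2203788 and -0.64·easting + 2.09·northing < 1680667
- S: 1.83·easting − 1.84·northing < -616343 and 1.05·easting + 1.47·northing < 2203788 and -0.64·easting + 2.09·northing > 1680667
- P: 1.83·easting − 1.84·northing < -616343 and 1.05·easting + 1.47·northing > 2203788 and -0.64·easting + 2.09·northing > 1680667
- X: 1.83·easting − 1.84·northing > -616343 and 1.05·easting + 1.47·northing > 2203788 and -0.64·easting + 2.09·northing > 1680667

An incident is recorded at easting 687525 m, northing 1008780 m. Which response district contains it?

1.83·687525 − 1.84·1008780 = -597984.450, which is > -616343
1.05·687525 + 1.47·1008780 = 2204807.850, which is > 2203788
-0.64·687525 + 2.09·1008780 = 1668334.200, which is < 1680667
This sign pattern matches E.

E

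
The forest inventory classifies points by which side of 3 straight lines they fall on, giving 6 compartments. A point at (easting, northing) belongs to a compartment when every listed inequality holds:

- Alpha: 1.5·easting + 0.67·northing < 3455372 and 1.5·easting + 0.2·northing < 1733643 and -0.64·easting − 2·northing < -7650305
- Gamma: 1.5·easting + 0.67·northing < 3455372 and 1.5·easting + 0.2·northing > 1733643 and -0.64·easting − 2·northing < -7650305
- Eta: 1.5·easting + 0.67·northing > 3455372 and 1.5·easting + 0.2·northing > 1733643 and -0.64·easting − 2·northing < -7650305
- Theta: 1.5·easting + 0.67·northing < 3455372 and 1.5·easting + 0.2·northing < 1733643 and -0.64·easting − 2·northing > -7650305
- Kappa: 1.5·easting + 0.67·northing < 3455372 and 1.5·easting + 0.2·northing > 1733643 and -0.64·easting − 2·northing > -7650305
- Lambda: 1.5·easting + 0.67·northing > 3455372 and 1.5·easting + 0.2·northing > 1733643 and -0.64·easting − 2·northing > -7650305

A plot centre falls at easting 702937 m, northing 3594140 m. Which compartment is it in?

Lambda

1.5·702937 + 0.67·3594140 = 3462479.300, which is > 3455372
1.5·702937 + 0.2·3594140 = 1773233.500, which is > 1733643
-0.64·702937 − 2·3594140 = -7638159.680, which is > -7650305
This sign pattern matches Lambda.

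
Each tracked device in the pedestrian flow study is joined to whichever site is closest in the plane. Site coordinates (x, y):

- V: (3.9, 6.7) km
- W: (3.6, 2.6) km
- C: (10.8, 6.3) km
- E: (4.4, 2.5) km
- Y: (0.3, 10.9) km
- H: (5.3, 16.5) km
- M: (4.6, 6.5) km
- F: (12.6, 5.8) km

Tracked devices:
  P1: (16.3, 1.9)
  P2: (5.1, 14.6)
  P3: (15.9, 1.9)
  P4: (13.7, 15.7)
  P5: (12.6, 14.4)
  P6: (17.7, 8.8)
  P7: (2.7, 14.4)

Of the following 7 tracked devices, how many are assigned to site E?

P1 → F
P2 → H
P3 → F
P4 → H
P5 → H
P6 → F
P7 → H
0 of the 7 go to E.

0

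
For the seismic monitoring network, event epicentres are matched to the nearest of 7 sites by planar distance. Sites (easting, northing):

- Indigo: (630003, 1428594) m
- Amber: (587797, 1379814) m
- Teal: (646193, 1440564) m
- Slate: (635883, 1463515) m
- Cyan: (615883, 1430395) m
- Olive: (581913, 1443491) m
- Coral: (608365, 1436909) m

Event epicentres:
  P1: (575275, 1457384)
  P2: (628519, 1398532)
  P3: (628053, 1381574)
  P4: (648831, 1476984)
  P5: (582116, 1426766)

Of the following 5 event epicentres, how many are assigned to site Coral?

0

P1 → Olive
P2 → Indigo
P3 → Amber
P4 → Slate
P5 → Olive
0 of the 5 go to Coral.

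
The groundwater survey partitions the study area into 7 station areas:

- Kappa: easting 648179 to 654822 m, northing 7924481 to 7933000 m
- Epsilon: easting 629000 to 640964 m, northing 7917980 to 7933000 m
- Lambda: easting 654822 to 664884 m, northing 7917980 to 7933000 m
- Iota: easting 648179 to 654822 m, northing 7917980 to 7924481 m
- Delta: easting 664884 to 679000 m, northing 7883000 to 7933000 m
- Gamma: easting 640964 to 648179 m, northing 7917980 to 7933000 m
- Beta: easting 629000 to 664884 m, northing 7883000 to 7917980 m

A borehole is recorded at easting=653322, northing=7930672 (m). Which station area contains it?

The point has easting = 653322 and northing = 7930672.
Only Kappa satisfies 648179 ≤ easting ≤ 654822 and 7924481 ≤ northing ≤ 7933000.

Kappa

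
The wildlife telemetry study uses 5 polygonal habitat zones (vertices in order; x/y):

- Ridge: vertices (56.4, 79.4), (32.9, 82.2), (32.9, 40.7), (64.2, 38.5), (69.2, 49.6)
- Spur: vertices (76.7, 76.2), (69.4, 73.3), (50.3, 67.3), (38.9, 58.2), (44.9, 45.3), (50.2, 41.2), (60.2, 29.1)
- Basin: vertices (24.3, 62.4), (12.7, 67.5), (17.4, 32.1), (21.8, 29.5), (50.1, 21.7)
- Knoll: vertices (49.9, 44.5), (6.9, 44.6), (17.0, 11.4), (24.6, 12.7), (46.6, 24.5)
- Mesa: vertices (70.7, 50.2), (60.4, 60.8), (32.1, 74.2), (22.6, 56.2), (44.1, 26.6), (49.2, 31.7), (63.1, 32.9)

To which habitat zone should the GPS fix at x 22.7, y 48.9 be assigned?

Basin

Cast a ray rightward from (22.7, 48.9). For each polygon, the edges (by vertex number in listed order) whose endpoints lie on opposite sides of y = 48.9, where each meets that height, and whether that is right or left of the point:
Ridge: 2–3 at x≈32.90 (right), 4–5 at x≈68.88 (right) → 2 crossings.
Spur: 4–5 at x≈43.23 (right), 7–1 at x≈67.14 (right) → 2 crossings.
Basin: 2–3 at x≈15.17 (left), 5–1 at x≈32.86 (right) → 1 crossing.
Knoll: no edge straddles that height → 0 crossings.
Mesa: 4–5 at x≈27.90 (right), 7–1 at x≈70.13 (right) → 2 crossings.
Only Basin has an odd count, so the point is inside Basin.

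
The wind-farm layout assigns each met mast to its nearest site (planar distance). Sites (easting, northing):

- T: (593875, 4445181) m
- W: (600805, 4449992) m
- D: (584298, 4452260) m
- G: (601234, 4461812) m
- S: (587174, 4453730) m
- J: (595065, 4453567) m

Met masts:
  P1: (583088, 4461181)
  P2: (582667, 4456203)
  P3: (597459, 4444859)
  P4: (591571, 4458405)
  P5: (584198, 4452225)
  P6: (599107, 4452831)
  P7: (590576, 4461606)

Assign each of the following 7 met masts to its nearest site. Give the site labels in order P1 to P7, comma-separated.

S, D, T, J, D, W, S

P1 → S (d²=72212797.00)
P2 → D (d²=18207410.00)
P3 → T (d²=12948740.00)
P4 → J (d²=35614280.00)
P5 → D (d²=11225.00)
P6 → W (d²=10943125.00)
P7 → S (d²=73604980.00)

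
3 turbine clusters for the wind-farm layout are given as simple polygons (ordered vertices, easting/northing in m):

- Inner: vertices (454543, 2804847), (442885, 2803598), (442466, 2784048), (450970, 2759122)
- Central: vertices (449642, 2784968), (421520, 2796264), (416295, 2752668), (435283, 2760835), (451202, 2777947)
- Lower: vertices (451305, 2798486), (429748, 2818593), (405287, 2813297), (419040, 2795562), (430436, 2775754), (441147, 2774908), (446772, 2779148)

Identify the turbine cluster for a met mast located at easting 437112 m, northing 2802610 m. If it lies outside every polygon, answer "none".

Lower

Cast a ray rightward from (437112, 2802610). For each polygon, the edges (by vertex number in listed order) whose endpoints lie on opposite sides of northing = 2802610, where each meets that height, and whether that is right or left of the point:
Inner: 2–3 at easting≈442863.8 (right), 4–1 at easting≈454368.2 (right) → 2 crossings.
Central: no edge straddles that height → 0 crossings.
Lower: 1–2 at easting≈446883.6 (right), 3–4 at easting≈413574.5 (left) → 1 crossing.
Only Lower has an odd count, so the point is inside Lower.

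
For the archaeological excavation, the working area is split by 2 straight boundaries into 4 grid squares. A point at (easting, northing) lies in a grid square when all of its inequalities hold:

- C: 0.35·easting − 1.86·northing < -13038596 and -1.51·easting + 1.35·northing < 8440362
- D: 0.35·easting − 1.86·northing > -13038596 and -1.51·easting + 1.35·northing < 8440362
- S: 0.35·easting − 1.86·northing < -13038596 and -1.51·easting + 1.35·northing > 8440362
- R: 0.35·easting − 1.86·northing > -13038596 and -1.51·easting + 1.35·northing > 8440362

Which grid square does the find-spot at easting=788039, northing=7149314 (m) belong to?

R

0.35·788039 − 1.86·7149314 = -13021910.390, which is > -13038596
-1.51·788039 + 1.35·7149314 = 8461635.010, which is > 8440362
This sign pattern matches R.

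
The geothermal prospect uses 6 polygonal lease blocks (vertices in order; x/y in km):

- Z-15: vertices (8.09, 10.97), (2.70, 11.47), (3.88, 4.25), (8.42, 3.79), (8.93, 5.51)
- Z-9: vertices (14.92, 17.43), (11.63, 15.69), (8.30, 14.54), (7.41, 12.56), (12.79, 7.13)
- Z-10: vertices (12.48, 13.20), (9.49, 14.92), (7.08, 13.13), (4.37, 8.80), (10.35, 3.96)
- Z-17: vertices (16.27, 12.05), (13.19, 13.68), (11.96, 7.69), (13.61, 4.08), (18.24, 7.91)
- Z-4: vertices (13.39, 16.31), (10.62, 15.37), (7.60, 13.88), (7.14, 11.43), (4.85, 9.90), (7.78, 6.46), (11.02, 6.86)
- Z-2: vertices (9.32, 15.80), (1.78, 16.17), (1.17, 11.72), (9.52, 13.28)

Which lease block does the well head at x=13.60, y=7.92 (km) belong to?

Z-17

Cast a ray rightward from (13.60, 7.92). For each polygon, the edges (by vertex number in listed order) whose endpoints lie on opposite sides of y = 7.92, where each meets that height, and whether that is right or left of the point:
Z-15: 2–3 at x≈3.280 (left), 5–1 at x≈8.559 (left) → 0 crossings.
Z-9: 4–5 at x≈12.007 (left), 5–1 at x≈12.953 (left) → 0 crossings.
Z-10: 4–5 at x≈5.457 (left), 5–1 at x≈11.263 (left) → 0 crossings.
Z-17: 2–3 at x≈12.007 (left), 5–1 at x≈18.235 (right) → 1 crossing.
Z-4: 5–6 at x≈6.536 (left), 7–1 at x≈11.286 (left) → 0 crossings.
Z-2: no edge straddles that height → 0 crossings.
Only Z-17 has an odd count, so the point is inside Z-17.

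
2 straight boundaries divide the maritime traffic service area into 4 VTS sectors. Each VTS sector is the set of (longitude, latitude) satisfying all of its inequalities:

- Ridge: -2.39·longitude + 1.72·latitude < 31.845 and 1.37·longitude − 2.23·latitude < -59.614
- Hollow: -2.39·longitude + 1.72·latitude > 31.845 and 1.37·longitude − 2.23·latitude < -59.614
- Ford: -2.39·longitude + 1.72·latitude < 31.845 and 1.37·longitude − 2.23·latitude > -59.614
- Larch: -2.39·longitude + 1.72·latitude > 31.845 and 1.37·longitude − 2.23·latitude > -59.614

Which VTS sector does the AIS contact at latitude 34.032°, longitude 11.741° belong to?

-2.39·11.741 + 1.72·34.032 = 30.474, which is < 31.845
1.37·11.741 − 2.23·34.032 = -59.806, which is < -59.614
This sign pattern matches Ridge.

Ridge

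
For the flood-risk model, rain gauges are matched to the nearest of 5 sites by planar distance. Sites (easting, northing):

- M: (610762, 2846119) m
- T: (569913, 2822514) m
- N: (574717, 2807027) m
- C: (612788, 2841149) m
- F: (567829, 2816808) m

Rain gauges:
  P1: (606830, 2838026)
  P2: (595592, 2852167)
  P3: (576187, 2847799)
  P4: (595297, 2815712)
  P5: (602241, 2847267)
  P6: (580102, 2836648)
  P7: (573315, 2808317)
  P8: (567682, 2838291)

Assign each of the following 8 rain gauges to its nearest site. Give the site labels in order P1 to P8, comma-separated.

C, M, T, N, M, T, N, T

P1 → C (d²=45250893.00)
P2 → M (d²=266707204.00)
P3 → T (d²=678694301.00)
P4 → N (d²=498965625.00)
P5 → M (d²=73925345.00)
P6 → T (d²=303585677.00)
P7 → N (d²=3629704.00)
P8 → T (d²=253891090.00)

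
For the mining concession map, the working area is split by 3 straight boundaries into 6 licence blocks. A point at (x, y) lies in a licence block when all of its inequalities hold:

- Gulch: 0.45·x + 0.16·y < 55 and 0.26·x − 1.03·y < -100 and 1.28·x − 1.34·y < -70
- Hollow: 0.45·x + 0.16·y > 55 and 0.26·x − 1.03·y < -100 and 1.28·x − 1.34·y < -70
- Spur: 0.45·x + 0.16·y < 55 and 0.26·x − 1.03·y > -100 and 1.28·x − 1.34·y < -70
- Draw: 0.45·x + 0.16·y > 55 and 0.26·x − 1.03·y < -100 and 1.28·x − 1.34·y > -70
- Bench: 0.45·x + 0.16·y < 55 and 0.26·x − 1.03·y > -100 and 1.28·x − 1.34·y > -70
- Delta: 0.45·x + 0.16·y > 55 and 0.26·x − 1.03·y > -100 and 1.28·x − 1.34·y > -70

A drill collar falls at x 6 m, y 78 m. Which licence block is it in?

0.45·6 + 0.16·78 = 15.180, which is < 55
0.26·6 − 1.03·78 = -78.780, which is > -100
1.28·6 − 1.34·78 = -96.840, which is < -70
This sign pattern matches Spur.

Spur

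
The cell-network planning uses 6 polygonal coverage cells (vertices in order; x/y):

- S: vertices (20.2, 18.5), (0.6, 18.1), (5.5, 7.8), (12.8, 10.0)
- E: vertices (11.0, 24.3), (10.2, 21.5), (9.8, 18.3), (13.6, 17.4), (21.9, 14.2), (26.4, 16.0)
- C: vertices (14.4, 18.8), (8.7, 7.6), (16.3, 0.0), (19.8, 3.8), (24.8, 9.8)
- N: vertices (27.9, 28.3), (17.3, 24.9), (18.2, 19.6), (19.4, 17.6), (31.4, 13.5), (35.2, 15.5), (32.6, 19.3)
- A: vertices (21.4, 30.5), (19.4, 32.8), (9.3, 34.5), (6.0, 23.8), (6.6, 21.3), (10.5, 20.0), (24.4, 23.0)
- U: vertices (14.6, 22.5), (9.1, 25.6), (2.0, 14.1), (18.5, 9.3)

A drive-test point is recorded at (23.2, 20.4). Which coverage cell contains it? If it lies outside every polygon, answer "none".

Cast a ray rightward from (23.2, 20.4). For each polygon, the edges (by vertex number in listed order) whose endpoints lie on opposite sides of y = 20.4, where each meets that height, and whether that is right or left of the point:
S: no edge straddles that height → 0 crossings.
E: 2–3 at x≈10.06 (left), 6–1 at x≈18.24 (left) → 0 crossings.
C: no edge straddles that height → 0 crossings.
N: 2–3 at x≈18.06 (left), 7–1 at x≈32.03 (right) → 1 crossing.
A: 5–6 at x≈9.30 (left), 6–7 at x≈12.35 (left) → 0 crossings.
U: 2–3 at x≈5.89 (left), 4–1 at x≈15.22 (left) → 0 crossings.
Only N has an odd count, so the point is inside N.

N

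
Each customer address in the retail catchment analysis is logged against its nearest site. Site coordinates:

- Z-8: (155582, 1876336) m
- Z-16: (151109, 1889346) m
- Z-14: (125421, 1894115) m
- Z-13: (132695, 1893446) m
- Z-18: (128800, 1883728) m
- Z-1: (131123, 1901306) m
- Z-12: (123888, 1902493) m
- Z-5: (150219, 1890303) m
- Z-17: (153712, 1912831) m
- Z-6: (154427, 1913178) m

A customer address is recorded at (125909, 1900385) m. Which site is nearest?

Z-12

Squared distances to each site:
Z-8: 1458841330.000; Z-16: 756899521.000; Z-14: 39551044.000; Z-13: 94199517.000; Z-18: 285813530.000; Z-1: 28034037.000; Z-12: 8528105.000; Z-5: 692622824.000; Z-17: 927909725.000; Z-6: 976937173.000.
Minimum at Z-12.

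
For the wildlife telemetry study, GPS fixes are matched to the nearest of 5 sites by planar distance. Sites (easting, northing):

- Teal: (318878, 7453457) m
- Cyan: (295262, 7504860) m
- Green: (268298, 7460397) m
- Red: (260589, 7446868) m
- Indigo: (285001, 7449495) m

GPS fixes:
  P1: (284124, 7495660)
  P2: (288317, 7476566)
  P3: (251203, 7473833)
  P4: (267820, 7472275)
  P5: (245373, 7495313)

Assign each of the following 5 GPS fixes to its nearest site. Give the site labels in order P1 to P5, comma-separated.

Cyan, Green, Green, Green, Green

P1 → Cyan (d²=208695044.00)
P2 → Green (d²=662196922.00)
P3 → Green (d²=472765121.00)
P4 → Green (d²=141315368.00)
P5 → Green (d²=1744682681.00)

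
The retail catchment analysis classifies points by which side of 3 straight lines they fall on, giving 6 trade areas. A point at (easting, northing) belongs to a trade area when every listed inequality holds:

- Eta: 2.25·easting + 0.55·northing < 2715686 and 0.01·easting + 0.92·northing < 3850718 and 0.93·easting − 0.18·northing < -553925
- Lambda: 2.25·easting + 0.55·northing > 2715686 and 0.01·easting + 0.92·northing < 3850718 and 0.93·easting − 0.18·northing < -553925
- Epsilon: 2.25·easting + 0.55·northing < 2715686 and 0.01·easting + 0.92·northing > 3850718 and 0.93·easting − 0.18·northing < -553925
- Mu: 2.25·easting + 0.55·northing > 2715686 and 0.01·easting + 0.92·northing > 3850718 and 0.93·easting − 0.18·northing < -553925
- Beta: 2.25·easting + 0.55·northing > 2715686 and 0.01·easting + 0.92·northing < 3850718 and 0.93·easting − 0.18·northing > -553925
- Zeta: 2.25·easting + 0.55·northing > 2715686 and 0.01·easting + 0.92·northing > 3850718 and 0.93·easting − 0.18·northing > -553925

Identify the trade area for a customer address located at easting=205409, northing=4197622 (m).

Mu

2.25·205409 + 0.55·4197622 = 2770862.350, which is > 2715686
0.01·205409 + 0.92·4197622 = 3863866.330, which is > 3850718
0.93·205409 − 0.18·4197622 = -564541.590, which is < -553925
This sign pattern matches Mu.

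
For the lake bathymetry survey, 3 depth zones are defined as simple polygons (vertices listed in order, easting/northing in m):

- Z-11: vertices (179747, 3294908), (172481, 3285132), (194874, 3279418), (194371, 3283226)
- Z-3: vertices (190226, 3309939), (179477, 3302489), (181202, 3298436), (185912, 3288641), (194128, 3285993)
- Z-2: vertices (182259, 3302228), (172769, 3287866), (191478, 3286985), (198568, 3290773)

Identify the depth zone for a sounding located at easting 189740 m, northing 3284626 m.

Cast a ray rightward from (189740, 3284626). For each polygon, the edges (by vertex number in listed order) whose endpoints lie on opposite sides of northing = 3284626, where each meets that height, and whether that is right or left of the point:
Z-11: 2–3 at easting≈174464.0 (left), 4–1 at easting≈192618.4 (right) → 1 crossing.
Z-3: no edge straddles that height → 0 crossings.
Z-2: no edge straddles that height → 0 crossings.
Only Z-11 has an odd count, so the point is inside Z-11.

Z-11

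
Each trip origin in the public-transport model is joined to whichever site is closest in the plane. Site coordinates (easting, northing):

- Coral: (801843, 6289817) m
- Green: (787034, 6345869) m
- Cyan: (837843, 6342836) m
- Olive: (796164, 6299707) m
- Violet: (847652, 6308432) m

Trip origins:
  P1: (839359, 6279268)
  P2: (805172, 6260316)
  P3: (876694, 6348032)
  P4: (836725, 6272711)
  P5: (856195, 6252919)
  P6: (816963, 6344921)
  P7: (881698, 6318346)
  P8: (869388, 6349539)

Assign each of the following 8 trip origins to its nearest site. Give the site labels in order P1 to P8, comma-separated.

P1 → Violet (d²=919312745.00)
P2 → Coral (d²=881391242.00)
P3 → Cyan (d²=1536398617.00)
P4 → Violet (d²=1395389170.00)
P5 → Violet (d²=3154676018.00)
P6 → Cyan (d²=440321625.00)
P7 → Violet (d²=1257417512.00)
P8 → Cyan (d²=1040017234.00)

Violet, Coral, Cyan, Violet, Violet, Cyan, Violet, Cyan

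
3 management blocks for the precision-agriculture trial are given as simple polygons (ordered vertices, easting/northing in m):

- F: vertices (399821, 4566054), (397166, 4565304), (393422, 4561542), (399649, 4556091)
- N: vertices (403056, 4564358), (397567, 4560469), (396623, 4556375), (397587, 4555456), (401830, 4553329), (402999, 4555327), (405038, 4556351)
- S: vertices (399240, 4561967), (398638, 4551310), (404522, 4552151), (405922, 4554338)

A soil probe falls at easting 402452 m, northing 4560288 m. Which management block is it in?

N

Cast a ray rightward from (402452, 4560288). For each polygon, the edges (by vertex number in listed order) whose endpoints lie on opposite sides of northing = 4560288, where each meets that height, and whether that is right or left of the point:
F: 3–4 at easting≈394854.5 (left), 4–1 at easting≈399721.5 (left) → 0 crossings.
N: 2–3 at easting≈397525.3 (left), 7–1 at easting≈404063.5 (right) → 1 crossing.
S: 1–2 at easting≈399145.2 (left), 4–1 at easting≈400710.6 (left) → 0 crossings.
Only N has an odd count, so the point is inside N.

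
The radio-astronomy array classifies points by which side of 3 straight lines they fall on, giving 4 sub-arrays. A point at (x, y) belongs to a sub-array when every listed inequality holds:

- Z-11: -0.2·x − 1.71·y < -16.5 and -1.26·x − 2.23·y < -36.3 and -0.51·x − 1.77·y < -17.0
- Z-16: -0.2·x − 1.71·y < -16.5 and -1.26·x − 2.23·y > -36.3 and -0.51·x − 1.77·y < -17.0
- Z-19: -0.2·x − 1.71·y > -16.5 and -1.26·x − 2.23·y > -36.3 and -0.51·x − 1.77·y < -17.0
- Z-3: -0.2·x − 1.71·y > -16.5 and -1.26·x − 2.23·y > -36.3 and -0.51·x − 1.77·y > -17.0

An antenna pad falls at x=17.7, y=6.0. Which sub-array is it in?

-0.2·17.7 − 1.71·6.0 = -13.800, which is > -16.5
-1.26·17.7 − 2.23·6.0 = -35.682, which is > -36.3
-0.51·17.7 − 1.77·6.0 = -19.647, which is < -17.0
This sign pattern matches Z-19.

Z-19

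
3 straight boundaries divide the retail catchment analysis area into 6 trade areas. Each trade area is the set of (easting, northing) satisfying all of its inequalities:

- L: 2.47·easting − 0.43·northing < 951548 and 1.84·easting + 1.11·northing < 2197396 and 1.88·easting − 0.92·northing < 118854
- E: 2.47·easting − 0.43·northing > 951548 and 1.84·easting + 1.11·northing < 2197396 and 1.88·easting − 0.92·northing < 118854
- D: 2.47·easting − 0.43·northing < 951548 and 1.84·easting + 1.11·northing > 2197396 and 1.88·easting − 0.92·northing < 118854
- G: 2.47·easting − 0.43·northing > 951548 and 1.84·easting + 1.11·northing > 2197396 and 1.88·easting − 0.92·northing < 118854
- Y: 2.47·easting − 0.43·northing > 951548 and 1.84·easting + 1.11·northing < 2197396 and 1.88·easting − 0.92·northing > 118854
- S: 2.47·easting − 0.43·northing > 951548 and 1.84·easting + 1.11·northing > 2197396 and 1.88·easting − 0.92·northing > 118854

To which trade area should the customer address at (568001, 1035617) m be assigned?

E

2.47·568001 − 0.43·1035617 = 957647.160, which is > 951548
1.84·568001 + 1.11·1035617 = 2194656.710, which is < 2197396
1.88·568001 − 0.92·1035617 = 115074.240, which is < 118854
This sign pattern matches E.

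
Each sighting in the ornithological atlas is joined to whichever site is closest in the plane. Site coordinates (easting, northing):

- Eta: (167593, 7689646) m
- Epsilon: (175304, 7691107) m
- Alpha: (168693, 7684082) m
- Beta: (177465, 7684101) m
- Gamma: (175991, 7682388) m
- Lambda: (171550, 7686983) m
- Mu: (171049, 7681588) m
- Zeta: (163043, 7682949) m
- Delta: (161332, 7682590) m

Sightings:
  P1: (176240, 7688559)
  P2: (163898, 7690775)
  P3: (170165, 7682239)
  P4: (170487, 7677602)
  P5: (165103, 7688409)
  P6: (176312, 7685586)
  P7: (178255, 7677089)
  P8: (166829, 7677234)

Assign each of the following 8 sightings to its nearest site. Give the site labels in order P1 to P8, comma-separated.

Epsilon, Eta, Mu, Mu, Eta, Beta, Gamma, Mu

P1 → Epsilon (d²=7368400.00)
P2 → Eta (d²=14927666.00)
P3 → Mu (d²=1205257.00)
P4 → Mu (d²=16204040.00)
P5 → Eta (d²=7730269.00)
P6 → Beta (d²=3534634.00)
P7 → Gamma (d²=33205097.00)
P8 → Mu (d²=36765716.00)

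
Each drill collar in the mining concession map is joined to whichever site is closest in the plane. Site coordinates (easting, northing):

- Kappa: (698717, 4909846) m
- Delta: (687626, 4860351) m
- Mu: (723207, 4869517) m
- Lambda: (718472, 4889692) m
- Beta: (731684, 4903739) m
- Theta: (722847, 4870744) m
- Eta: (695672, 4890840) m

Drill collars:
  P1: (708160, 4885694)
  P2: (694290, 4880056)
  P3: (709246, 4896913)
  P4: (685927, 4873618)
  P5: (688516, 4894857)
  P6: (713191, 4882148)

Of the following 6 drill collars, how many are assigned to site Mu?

P1 → Lambda
P2 → Eta
P3 → Lambda
P4 → Delta
P5 → Eta
P6 → Lambda
0 of the 6 go to Mu.

0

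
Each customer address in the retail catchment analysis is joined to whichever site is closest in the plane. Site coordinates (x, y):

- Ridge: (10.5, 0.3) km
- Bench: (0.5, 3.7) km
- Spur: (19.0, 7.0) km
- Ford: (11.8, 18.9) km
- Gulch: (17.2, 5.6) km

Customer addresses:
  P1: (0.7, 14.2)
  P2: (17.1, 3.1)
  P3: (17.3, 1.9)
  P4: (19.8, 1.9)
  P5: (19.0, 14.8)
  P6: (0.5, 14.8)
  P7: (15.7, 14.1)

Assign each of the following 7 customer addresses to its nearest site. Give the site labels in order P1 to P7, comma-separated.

Bench, Gulch, Gulch, Gulch, Spur, Bench, Ford

P1 → Bench (d²=110.29)
P2 → Gulch (d²=6.26)
P3 → Gulch (d²=13.70)
P4 → Gulch (d²=20.45)
P5 → Spur (d²=60.84)
P6 → Bench (d²=123.21)
P7 → Ford (d²=38.25)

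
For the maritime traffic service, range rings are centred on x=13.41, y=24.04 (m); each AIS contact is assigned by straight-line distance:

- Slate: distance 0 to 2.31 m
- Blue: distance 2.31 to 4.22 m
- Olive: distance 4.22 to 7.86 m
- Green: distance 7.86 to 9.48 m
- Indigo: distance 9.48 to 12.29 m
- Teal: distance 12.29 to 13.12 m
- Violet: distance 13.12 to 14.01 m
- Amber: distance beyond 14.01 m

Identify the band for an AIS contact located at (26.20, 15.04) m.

Distance = √((26.20−13.41)² + (15.04−24.04)²) = √(163.584 + 81.000) = 15.639 m.
14.01 ≤ 15.639 < ∞ → Amber.

Amber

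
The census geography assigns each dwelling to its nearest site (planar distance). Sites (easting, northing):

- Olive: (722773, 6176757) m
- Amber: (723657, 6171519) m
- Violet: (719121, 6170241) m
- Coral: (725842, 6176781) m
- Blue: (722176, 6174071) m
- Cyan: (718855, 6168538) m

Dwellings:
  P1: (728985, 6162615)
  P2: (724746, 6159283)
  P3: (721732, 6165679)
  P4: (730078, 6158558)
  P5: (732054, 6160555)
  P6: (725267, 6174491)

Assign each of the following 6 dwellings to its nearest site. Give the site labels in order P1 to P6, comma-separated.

Amber, Cyan, Cyan, Amber, Amber, Coral

P1 → Amber (d²=107668800.00)
P2 → Cyan (d²=120358906.00)
P3 → Cyan (d²=16451010.00)
P4 → Amber (d²=209216762.00)
P5 → Amber (d²=190718905.00)
P6 → Coral (d²=5574725.00)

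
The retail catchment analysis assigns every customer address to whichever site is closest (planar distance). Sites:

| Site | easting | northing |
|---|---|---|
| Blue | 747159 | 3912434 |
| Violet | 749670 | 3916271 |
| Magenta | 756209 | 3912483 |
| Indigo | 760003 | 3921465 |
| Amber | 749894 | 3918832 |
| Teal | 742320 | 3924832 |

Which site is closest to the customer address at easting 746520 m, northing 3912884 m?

Blue

Squared distances to each site:
Blue: 610821.000; Violet: 21394269.000; Magenta: 94037522.000; Indigo: 255424850.000; Amber: 46762580.000; Teal: 160394704.000.
Minimum at Blue.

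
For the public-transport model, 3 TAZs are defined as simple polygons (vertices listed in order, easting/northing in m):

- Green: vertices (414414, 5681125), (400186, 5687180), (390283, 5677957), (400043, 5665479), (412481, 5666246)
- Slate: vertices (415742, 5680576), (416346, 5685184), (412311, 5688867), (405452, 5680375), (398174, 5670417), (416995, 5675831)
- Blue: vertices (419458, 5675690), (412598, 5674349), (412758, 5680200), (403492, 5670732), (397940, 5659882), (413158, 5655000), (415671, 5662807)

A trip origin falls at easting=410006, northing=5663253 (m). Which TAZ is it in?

Blue

Cast a ray rightward from (410006, 5663253). For each polygon, the edges (by vertex number in listed order) whose endpoints lie on opposite sides of northing = 5663253, where each meets that height, and whether that is right or left of the point:
Green: no edge straddles that height → 0 crossings.
Slate: no edge straddles that height → 0 crossings.
Blue: 4–5 at easting≈399665.0 (left), 7–1 at easting≈415802.1 (right) → 1 crossing.
Only Blue has an odd count, so the point is inside Blue.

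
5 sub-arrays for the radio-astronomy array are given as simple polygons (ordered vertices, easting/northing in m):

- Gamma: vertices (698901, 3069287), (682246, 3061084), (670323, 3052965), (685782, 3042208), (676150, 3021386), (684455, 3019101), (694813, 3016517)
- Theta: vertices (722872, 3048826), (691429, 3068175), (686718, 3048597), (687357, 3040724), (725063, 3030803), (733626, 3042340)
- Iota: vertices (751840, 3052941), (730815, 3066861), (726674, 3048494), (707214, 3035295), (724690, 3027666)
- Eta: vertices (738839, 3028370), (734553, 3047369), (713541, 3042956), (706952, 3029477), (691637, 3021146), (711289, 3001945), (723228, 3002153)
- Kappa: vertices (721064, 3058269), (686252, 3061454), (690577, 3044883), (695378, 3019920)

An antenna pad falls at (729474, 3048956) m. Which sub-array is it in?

Cast a ray rightward from (729474, 3048956). For each polygon, the edges (by vertex number in listed order) whose endpoints lie on opposite sides of northing = 3048956, where each meets that height, and whether that is right or left of the point:
Gamma: 3–4 at easting≈676084.4 (left), 7–1 at easting≈697326.0 (left) → 0 crossings.
Theta: 1–2 at easting≈722660.7 (left), 2–3 at easting≈686804.4 (left) → 0 crossings.
Iota: 2–3 at easting≈726778.2 (left), 5–1 at easting≈747559.4 (right) → 1 crossing.
Eta: no edge straddles that height → 0 crossings.
Kappa: 2–3 at easting≈689514.0 (left), 4–1 at easting≈714826.2 (left) → 0 crossings.
Only Iota has an odd count, so the point is inside Iota.

Iota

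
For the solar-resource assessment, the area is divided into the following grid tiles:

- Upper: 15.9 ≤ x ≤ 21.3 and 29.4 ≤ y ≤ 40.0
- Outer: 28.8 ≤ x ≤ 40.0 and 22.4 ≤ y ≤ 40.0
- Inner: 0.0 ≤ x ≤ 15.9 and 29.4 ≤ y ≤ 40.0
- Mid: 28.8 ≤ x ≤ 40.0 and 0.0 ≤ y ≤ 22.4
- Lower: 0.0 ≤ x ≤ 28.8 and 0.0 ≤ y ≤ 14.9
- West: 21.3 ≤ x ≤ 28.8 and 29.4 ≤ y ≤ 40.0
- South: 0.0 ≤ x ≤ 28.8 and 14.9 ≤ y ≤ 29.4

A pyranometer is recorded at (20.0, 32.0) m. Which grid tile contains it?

Upper

The point has x = 20.0 and y = 32.0.
Only Upper satisfies 15.9 ≤ x ≤ 21.3 and 29.4 ≤ y ≤ 40.0.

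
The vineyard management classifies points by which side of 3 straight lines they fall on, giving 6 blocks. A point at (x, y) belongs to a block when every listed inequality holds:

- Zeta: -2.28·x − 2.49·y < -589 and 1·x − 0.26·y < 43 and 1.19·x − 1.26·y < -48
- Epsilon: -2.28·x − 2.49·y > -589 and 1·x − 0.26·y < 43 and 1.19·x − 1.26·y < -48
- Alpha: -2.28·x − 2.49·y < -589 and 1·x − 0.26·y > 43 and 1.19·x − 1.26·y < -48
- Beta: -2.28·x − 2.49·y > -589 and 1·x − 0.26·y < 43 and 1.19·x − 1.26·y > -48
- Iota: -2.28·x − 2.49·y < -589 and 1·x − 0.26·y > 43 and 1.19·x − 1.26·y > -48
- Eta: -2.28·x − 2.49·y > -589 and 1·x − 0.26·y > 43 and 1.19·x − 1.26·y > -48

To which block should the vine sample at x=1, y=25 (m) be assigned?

-2.28·1 − 2.49·25 = -64.530, which is > -589
1·1 − 0.26·25 = -5.500, which is < 43
1.19·1 − 1.26·25 = -30.310, which is > -48
This sign pattern matches Beta.

Beta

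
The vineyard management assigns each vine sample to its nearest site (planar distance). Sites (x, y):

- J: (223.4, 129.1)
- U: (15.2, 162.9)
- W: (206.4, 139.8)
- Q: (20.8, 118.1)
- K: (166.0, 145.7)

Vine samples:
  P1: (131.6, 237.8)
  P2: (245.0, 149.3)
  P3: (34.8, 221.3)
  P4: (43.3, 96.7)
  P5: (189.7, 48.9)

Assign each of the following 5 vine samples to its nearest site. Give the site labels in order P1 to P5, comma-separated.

P1 → K (d²=9665.77)
P2 → J (d²=874.60)
P3 → U (d²=3794.72)
P4 → Q (d²=964.21)
P5 → J (d²=7567.73)

K, J, U, Q, J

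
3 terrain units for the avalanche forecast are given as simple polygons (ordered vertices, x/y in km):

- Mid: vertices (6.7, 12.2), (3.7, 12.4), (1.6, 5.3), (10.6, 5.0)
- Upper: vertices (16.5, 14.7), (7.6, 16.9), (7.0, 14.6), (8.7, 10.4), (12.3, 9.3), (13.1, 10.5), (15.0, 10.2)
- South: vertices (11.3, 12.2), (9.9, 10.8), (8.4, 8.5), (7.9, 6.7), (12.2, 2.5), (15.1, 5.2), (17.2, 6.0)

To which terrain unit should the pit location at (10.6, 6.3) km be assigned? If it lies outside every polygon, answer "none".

Cast a ray rightward from (10.6, 6.3). For each polygon, the edges (by vertex number in listed order) whose endpoints lie on opposite sides of y = 6.3, where each meets that height, and whether that is right or left of the point:
Mid: 2–3 at x≈1.90 (left), 4–1 at x≈9.90 (left) → 0 crossings.
Upper: no edge straddles that height → 0 crossings.
South: 4–5 at x≈8.31 (left), 7–1 at x≈16.91 (right) → 1 crossing.
Only South has an odd count, so the point is inside South.

South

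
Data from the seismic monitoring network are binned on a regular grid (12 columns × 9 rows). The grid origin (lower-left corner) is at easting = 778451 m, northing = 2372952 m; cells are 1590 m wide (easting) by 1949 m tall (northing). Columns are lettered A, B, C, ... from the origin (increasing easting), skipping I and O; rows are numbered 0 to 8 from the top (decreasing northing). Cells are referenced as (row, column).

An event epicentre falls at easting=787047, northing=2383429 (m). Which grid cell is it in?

Column index: ⌊(787047 − 778451) / 1590⌋ = ⌊5.406⌋ = 5 → column F
Row offset from origin: ⌊(2383429 − 2372952) / 1949⌋ = ⌊5.376⌋ = 5 → row 3 (counted from top)

(3, F)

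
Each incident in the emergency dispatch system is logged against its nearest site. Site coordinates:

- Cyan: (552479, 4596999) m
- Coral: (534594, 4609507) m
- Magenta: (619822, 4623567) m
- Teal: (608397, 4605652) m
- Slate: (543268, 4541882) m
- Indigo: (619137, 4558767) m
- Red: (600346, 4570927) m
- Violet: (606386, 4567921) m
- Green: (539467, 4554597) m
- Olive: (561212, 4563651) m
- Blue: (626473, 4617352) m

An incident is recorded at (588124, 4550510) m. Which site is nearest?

Red

Squared distances to each site:
Cyan: 3431793146.000; Coral: 6346106909.000; Magenta: 6342088453.000; Teal: 3451634693.000; Slate: 2086503120.000; Indigo: 1029984218.000; Red: 566231173.000; Violet: 636643565.000; Green: 2384207218.000; Olive: 896941625.000; Blue: 5938498765.000.
Minimum at Red.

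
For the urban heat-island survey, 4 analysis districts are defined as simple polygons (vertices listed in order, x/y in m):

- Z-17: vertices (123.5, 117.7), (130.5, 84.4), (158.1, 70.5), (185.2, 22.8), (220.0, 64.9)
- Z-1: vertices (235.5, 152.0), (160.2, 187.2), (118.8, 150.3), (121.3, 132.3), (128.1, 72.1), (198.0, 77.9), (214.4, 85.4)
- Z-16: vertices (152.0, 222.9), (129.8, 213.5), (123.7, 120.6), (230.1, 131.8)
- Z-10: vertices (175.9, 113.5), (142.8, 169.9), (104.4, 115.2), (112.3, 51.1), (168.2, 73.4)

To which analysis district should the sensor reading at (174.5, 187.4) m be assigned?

Z-16

Cast a ray rightward from (174.5, 187.4). For each polygon, the edges (by vertex number in listed order) whose endpoints lie on opposite sides of y = 187.4, where each meets that height, and whether that is right or left of the point:
Z-17: no edge straddles that height → 0 crossings.
Z-1: no edge straddles that height → 0 crossings.
Z-16: 2–3 at x≈128.09 (left), 4–1 at x≈182.43 (right) → 1 crossing.
Z-10: no edge straddles that height → 0 crossings.
Only Z-16 has an odd count, so the point is inside Z-16.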